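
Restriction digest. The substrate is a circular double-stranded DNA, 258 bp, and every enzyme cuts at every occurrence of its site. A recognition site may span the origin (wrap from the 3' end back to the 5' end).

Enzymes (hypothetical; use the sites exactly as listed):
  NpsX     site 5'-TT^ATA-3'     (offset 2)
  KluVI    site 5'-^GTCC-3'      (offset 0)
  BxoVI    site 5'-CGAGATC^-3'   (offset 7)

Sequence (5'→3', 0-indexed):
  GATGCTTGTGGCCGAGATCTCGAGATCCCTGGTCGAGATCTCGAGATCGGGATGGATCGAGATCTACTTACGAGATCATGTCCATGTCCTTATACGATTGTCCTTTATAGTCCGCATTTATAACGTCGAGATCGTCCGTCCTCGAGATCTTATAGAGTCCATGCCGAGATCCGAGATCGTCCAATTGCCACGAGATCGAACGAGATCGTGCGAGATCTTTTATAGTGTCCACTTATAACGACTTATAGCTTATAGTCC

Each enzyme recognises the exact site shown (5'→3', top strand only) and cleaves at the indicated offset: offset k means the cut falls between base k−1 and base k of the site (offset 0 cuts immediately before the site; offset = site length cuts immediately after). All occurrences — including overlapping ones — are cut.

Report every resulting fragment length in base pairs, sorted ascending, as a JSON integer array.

Site scan:
  NpsX (TTATA, off=2): starts [89, 104, 117, 149, 219, 232, 242, 249] → cuts [91, 106, 119, 151, 221, 234, 244, 251]
  KluVI (GTCC, off=0): starts [79, 85, 99, 109, 133, 137, 156, 178, 226, 254] → cuts [79, 85, 99, 109, 133, 137, 156, 178, 226, 254]
  BxoVI (CGAGATC, off=7): starts [12, 20, 33, 41, 57, 70, 126, 142, 164, 171, 190, 200, 210] → cuts [19, 27, 40, 48, 64, 77, 133, 149, 171, 178, 197, 207, 217]

All cut coordinates (distinct, sorted): [19, 27, 40, 48, 64, 77, 79, 85, 91, 99, 106, 109, 119, 133, 137, 149, 151, 156, 171, 178, 197, 207, 217, 221, 226, 234, 244, 251, 254]

Fragment lengths:
  19→27: 8 bp
  27→40: 13 bp
  40→48: 8 bp
  48→64: 16 bp
  64→77: 13 bp
  77→79: 2 bp
  79→85: 6 bp
  85→91: 6 bp
  91→99: 8 bp
  99→106: 7 bp
  106→109: 3 bp
  109→119: 10 bp
  119→133: 14 bp
  133→137: 4 bp
  137→149: 12 bp
  149→151: 2 bp
  151→156: 5 bp
  156→171: 15 bp
  171→178: 7 bp
  178→197: 19 bp
  197→207: 10 bp
  207→217: 10 bp
  217→221: 4 bp
  221→226: 5 bp
  226→234: 8 bp
  234→244: 10 bp
  244→251: 7 bp
  251→254: 3 bp
  254→19 (wrap): 258-254+19 = 23 bp

[2,2,3,3,4,4,5,5,6,6,7,7,7,8,8,8,8,10,10,10,10,12,13,13,14,15,16,19,23]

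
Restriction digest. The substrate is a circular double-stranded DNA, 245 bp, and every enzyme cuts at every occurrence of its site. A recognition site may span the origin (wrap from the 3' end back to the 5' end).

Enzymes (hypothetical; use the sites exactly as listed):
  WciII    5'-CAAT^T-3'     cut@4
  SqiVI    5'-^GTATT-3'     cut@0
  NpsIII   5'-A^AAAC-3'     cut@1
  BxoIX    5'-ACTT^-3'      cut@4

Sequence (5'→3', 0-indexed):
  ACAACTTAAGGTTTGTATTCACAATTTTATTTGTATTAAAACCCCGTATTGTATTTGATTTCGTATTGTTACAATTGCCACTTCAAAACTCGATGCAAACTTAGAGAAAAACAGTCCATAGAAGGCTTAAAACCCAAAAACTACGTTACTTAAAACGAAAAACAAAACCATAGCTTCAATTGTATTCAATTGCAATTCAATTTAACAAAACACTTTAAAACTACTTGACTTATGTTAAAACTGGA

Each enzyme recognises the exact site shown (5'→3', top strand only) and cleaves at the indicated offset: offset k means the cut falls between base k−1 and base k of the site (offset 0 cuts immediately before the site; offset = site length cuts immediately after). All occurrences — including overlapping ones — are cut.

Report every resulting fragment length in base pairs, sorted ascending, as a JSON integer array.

Per-enzyme occurrences:
  WciII CAATT/4: at [21, 71, 176, 186, 192, 197] ⇒ [25, 75, 180, 190, 196, 201]
  SqiVI GTATT/0: at [14, 32, 45, 50, 62, 181] ⇒ [14, 32, 45, 50, 62, 181]
  NpsIII AAAAC/1: at [37, 84, 107, 128, 136, 151, 158, 163, 206, 216, 236] ⇒ [38, 85, 108, 129, 137, 152, 159, 164, 207, 217, 237]
  BxoIX ACTT/4: at [3, 79, 98, 147, 211, 222, 227] ⇒ [7, 83, 102, 151, 215, 226, 231]

All cut coordinates (distinct, sorted): [7, 14, 25, 32, 38, 45, 50, 62, 75, 83, 85, 102, 108, 129, 137, 151, 152, 159, 164, 180, 181, 190, 196, 201, 207, 215, 217, 226, 231, 237]

Fragment lengths:
  7→14: 7 bp
  14→25: 11 bp
  25→32: 7 bp
  32→38: 6 bp
  38→45: 7 bp
  45→50: 5 bp
  50→62: 12 bp
  62→75: 13 bp
  75→83: 8 bp
  83→85: 2 bp
  85→102: 17 bp
  102→108: 6 bp
  108→129: 21 bp
  129→137: 8 bp
  137→151: 14 bp
  151→152: 1 bp
  152→159: 7 bp
  159→164: 5 bp
  164→180: 16 bp
  180→181: 1 bp
  181→190: 9 bp
  190→196: 6 bp
  196→201: 5 bp
  201→207: 6 bp
  207→215: 8 bp
  215→217: 2 bp
  217→226: 9 bp
  226→231: 5 bp
  231→237: 6 bp
  237→7 (wrap): 245-237+7 = 15 bp

[1,1,2,2,5,5,5,5,6,6,6,6,6,7,7,7,7,8,8,8,9,9,11,12,13,14,15,16,17,21]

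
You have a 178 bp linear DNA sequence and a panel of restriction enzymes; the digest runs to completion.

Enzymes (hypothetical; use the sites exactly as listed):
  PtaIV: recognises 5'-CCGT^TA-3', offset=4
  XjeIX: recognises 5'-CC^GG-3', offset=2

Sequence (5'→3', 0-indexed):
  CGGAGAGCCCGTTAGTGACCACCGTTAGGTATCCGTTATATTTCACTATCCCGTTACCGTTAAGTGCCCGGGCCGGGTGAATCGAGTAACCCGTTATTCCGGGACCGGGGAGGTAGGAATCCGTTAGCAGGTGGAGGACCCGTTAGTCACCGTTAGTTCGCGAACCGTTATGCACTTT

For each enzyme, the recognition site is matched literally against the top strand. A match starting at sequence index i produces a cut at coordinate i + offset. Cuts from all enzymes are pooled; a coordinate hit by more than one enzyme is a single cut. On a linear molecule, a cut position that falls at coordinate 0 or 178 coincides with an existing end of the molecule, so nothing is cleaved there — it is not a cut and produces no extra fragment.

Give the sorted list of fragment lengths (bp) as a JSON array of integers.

Per-enzyme occurrences:
  PtaIV (CCGTTA, off=4): starts [8, 21, 32, 50, 56, 90, 120, 139, 149, 164] → cuts [12, 25, 36, 54, 60, 94, 124, 143, 153, 168]
  XjeIX (CCGG, off=2): starts [67, 72, 98, 104] → cuts [69, 74, 100, 106]

Pooled cuts: [12, 25, 36, 54, 60, 69, 74, 94, 100, 106, 124, 143, 153, 168]

Fragments:
  [0,12): 12 bp
  [12,25): 13 bp
  [25,36): 11 bp
  [36,54): 18 bp
  [54,60): 6 bp
  [60,69): 9 bp
  [69,74): 5 bp
  [74,94): 20 bp
  [94,100): 6 bp
  [100,106): 6 bp
  [106,124): 18 bp
  [124,143): 19 bp
  [143,153): 10 bp
  [153,168): 15 bp
  [168,178): 10 bp

[5,6,6,6,9,10,10,11,12,13,15,18,18,19,20]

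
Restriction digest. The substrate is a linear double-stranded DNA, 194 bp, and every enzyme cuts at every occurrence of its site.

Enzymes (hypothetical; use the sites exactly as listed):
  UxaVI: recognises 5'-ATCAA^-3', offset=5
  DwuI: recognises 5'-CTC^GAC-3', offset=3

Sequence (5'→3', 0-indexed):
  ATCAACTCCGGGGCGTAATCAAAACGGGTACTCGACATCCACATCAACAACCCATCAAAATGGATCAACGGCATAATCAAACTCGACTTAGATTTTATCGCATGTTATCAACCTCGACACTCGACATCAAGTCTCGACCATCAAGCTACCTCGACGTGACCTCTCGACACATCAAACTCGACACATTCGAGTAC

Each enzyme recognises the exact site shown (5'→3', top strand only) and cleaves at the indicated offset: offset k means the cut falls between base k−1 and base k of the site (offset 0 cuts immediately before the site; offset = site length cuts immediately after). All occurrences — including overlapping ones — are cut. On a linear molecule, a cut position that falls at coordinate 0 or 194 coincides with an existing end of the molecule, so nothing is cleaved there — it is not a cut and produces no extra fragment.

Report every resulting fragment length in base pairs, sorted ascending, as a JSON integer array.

Scan for sites:
  UxaVI ATCAA/5: at [0, 17, 42, 53, 63, 75, 106, 125, 139, 170] ⇒ [5, 22, 47, 58, 68, 80, 111, 130, 144, 175]
  DwuI CTCGAC/3: at [30, 81, 112, 119, 132, 149, 162, 176] ⇒ [33, 84, 115, 122, 135, 152, 165, 179]

Pooled cuts: [5, 22, 33, 47, 58, 68, 80, 84, 111, 115, 122, 130, 135, 144, 152, 165, 175, 179]

Fragment lengths:
  [0,5): 5 bp
  [5,22): 17 bp
  [22,33): 11 bp
  [33,47): 14 bp
  [47,58): 11 bp
  [58,68): 10 bp
  [68,80): 12 bp
  [80,84): 4 bp
  [84,111): 27 bp
  [111,115): 4 bp
  [115,122): 7 bp
  [122,130): 8 bp
  [130,135): 5 bp
  [135,144): 9 bp
  [144,152): 8 bp
  [152,165): 13 bp
  [165,175): 10 bp
  [175,179): 4 bp
  [179,194): 15 bp

[4,4,4,5,5,7,8,8,9,10,10,11,11,12,13,14,15,17,27]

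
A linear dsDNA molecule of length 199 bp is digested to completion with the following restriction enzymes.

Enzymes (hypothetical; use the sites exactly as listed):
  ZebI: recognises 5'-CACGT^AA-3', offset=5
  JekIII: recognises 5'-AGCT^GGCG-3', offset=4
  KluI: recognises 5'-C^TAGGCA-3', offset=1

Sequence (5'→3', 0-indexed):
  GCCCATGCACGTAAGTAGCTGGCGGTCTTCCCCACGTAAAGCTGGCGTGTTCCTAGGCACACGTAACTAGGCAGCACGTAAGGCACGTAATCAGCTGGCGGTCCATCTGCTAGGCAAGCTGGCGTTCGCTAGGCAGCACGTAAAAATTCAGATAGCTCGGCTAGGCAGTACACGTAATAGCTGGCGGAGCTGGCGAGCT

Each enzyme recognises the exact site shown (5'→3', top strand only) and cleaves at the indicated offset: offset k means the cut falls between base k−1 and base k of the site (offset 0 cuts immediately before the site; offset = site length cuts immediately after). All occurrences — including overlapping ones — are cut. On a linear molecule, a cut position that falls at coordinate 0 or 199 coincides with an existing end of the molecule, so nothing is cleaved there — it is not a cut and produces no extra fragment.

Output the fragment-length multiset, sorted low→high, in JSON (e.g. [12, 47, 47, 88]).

[3,6,7,8,8,8,9,9,9,10,10,11,12,12,12,14,14,17,20]

Per-enzyme occurrences:
  ZebI (CACGTAA, off=5): starts [7, 32, 59, 74, 83, 136, 170] → cuts [12, 37, 64, 79, 88, 141, 175]
  JekIII (AGCTGGCG, off=4): starts [16, 39, 92, 116, 178, 187] → cuts [20, 43, 96, 120, 182, 191]
  KluI (CTAGGCA, off=1): starts [52, 66, 109, 128, 160] → cuts [53, 67, 110, 129, 161]

All cut coordinates (distinct, sorted): [12, 20, 37, 43, 53, 64, 67, 79, 88, 96, 110, 120, 129, 141, 161, 175, 182, 191]

Fragments:
  [0,12): 12 bp
  [12,20): 8 bp
  [20,37): 17 bp
  [37,43): 6 bp
  [43,53): 10 bp
  [53,64): 11 bp
  [64,67): 3 bp
  [67,79): 12 bp
  [79,88): 9 bp
  [88,96): 8 bp
  [96,110): 14 bp
  [110,120): 10 bp
  [120,129): 9 bp
  [129,141): 12 bp
  [141,161): 20 bp
  [161,175): 14 bp
  [175,182): 7 bp
  [182,191): 9 bp
  [191,199): 8 bp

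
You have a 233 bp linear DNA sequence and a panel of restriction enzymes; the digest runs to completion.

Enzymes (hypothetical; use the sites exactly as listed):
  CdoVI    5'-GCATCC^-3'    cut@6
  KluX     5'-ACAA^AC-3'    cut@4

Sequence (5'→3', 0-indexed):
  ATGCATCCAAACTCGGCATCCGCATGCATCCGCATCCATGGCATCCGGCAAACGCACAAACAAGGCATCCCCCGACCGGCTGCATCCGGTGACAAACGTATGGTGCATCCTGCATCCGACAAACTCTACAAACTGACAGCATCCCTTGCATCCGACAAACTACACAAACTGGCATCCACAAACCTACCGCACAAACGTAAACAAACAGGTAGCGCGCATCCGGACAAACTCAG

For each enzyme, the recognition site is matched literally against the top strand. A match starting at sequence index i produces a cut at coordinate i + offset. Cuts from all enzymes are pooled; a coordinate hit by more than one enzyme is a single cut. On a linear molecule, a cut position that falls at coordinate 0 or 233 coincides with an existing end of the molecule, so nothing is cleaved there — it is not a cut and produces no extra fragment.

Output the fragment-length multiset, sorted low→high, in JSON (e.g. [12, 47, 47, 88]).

[4,5,5,6,6,6,7,8,8,9,9,9,9,10,10,10,11,13,13,13,13,15,17,17]

Site scan:
  CdoVI GCATCC/6: at [2, 15, 25, 31, 40, 64, 81, 104, 111, 138, 147, 171, 215] ⇒ [8, 21, 31, 37, 46, 70, 87, 110, 117, 144, 153, 177, 221]
  KluX ACAAAC/4: at [55, 91, 118, 127, 154, 163, 177, 190, 200, 223] ⇒ [59, 95, 122, 131, 158, 167, 181, 194, 204, 227]

All cut coordinates (distinct, sorted): [8, 21, 31, 37, 46, 59, 70, 87, 95, 110, 117, 122, 131, 144, 153, 158, 167, 177, 181, 194, 204, 221, 227]

Fragment lengths:
  [0,8): 8 bp
  [8,21): 13 bp
  [21,31): 10 bp
  [31,37): 6 bp
  [37,46): 9 bp
  [46,59): 13 bp
  [59,70): 11 bp
  [70,87): 17 bp
  [87,95): 8 bp
  [95,110): 15 bp
  [110,117): 7 bp
  [117,122): 5 bp
  [122,131): 9 bp
  [131,144): 13 bp
  [144,153): 9 bp
  [153,158): 5 bp
  [158,167): 9 bp
  [167,177): 10 bp
  [177,181): 4 bp
  [181,194): 13 bp
  [194,204): 10 bp
  [204,221): 17 bp
  [221,227): 6 bp
  [227,233): 6 bp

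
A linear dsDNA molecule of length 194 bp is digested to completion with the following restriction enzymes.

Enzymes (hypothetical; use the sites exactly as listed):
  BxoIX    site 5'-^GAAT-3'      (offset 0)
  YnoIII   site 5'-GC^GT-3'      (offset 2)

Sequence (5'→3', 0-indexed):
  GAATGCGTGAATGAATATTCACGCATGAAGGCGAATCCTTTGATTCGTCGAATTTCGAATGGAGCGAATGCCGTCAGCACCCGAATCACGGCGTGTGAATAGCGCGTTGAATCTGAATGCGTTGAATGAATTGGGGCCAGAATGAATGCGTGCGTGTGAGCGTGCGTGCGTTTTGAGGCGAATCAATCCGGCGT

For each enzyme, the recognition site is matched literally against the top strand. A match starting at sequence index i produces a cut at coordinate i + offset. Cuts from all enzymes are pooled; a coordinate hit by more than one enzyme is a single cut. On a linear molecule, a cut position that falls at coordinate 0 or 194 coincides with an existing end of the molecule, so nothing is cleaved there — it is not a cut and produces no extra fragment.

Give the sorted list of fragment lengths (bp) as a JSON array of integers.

[2,2,3,3,4,4,4,4,4,4,4,6,6,6,6,7,8,9,9,10,10,12,13,17,17,20]

Per-enzyme occurrences:
  BxoIX (GAAT, off=0): starts [0, 8, 12, 32, 49, 56, 65, 82, 96, 108, 114, 123, 127, 139, 143, 179] → cuts [8, 12, 32, 49, 56, 65, 82, 96, 108, 114, 123, 127, 139, 143, 179] (position 0 is a terminus of the linear molecule — no cut)
  YnoIII (GCGT, off=2): starts [4, 90, 103, 118, 147, 151, 159, 163, 167, 190] → cuts [6, 92, 105, 120, 149, 153, 161, 165, 169, 192]

Pooled cuts: [6, 8, 12, 32, 49, 56, 65, 82, 92, 96, 105, 108, 114, 120, 123, 127, 139, 143, 149, 153, 161, 165, 169, 179, 192]

Fragment lengths:
  [0,6): 6 bp
  [6,8): 2 bp
  [8,12): 4 bp
  [12,32): 20 bp
  [32,49): 17 bp
  [49,56): 7 bp
  [56,65): 9 bp
  [65,82): 17 bp
  [82,92): 10 bp
  [92,96): 4 bp
  [96,105): 9 bp
  [105,108): 3 bp
  [108,114): 6 bp
  [114,120): 6 bp
  [120,123): 3 bp
  [123,127): 4 bp
  [127,139): 12 bp
  [139,143): 4 bp
  [143,149): 6 bp
  [149,153): 4 bp
  [153,161): 8 bp
  [161,165): 4 bp
  [165,169): 4 bp
  [169,179): 10 bp
  [179,192): 13 bp
  [192,194): 2 bp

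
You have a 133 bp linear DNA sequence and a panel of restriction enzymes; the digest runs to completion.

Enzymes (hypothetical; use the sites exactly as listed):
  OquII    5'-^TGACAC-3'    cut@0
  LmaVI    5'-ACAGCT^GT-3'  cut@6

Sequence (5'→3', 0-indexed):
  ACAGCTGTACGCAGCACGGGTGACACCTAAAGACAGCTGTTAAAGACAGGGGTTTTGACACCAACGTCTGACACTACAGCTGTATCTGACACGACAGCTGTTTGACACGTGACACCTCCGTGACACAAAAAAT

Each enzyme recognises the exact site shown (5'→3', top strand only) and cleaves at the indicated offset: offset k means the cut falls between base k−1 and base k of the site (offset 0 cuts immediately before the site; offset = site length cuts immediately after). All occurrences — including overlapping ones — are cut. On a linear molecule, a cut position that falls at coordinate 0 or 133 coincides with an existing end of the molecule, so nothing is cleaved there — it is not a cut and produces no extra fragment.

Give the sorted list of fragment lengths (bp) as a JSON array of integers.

Site scan:
  OquII (TGACAC, off=0): starts [20, 55, 68, 86, 102, 109, 120] → cuts [20, 55, 68, 86, 102, 109, 120]
  LmaVI (ACAGCTGT, off=6): starts [0, 32, 75, 93] → cuts [6, 38, 81, 99]

All cut coordinates (distinct, sorted): [6, 20, 38, 55, 68, 81, 86, 99, 102, 109, 120]

Fragment lengths:
  [0,6): 6 bp
  [6,20): 14 bp
  [20,38): 18 bp
  [38,55): 17 bp
  [55,68): 13 bp
  [68,81): 13 bp
  [81,86): 5 bp
  [86,99): 13 bp
  [99,102): 3 bp
  [102,109): 7 bp
  [109,120): 11 bp
  [120,133): 13 bp

[3,5,6,7,11,13,13,13,13,14,17,18]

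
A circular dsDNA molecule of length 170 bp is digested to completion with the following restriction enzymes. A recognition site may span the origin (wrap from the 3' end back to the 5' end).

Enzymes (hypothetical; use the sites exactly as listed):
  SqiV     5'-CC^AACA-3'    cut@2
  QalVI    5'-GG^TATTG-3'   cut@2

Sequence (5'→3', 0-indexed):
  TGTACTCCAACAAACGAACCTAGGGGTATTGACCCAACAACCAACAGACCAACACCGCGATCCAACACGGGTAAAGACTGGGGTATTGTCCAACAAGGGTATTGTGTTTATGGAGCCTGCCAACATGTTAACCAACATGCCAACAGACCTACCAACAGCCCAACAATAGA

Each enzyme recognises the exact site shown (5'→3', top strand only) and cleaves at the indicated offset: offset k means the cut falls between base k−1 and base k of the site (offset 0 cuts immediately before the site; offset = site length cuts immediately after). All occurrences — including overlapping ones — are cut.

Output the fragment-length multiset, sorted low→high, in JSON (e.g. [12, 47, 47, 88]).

[7,8,8,8,8,8,9,12,12,13,17,18,20,22]

Per-enzyme occurrences:
  SqiV (CCAACA, off=2): starts [6, 33, 40, 48, 61, 89, 119, 131, 139, 151, 159] → cuts [8, 35, 42, 50, 63, 91, 121, 133, 141, 153, 161]
  QalVI (GGTATTG, off=2): starts [24, 81, 97] → cuts [26, 83, 99]

Pooled cuts: [8, 26, 35, 42, 50, 63, 83, 91, 99, 121, 133, 141, 153, 161]

Fragment lengths:
  8→26: 18 bp
  26→35: 9 bp
  35→42: 7 bp
  42→50: 8 bp
  50→63: 13 bp
  63→83: 20 bp
  83→91: 8 bp
  91→99: 8 bp
  99→121: 22 bp
  121→133: 12 bp
  133→141: 8 bp
  141→153: 12 bp
  153→161: 8 bp
  161→8 (wrap): 170-161+8 = 17 bp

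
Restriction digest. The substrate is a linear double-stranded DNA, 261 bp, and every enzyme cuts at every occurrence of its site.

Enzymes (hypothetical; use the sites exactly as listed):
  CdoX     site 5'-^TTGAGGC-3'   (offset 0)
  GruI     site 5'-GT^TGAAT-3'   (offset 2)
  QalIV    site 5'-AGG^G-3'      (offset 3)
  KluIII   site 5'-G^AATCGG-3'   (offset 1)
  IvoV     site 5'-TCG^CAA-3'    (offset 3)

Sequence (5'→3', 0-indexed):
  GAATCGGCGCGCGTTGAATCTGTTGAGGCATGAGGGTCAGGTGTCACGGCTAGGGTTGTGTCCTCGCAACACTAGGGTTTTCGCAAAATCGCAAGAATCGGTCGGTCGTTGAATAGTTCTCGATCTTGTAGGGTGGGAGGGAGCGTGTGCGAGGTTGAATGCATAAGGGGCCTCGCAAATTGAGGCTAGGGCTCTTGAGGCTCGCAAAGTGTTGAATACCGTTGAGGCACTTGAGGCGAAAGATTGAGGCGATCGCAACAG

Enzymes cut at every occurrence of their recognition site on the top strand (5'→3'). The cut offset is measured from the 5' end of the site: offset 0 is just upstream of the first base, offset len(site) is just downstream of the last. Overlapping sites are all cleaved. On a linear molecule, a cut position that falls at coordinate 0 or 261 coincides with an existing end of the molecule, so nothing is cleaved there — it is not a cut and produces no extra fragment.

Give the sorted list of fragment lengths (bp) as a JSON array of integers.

[1,4,4,4,6,7,7,8,8,8,8,9,9,10,10,11,12,12,13,13,13,13,14,15,19,23]

Scan for sites:
  CdoX TTGAGGC/0: at [22, 179, 194, 221, 230, 243] ⇒ [22, 179, 194, 221, 230, 243]
  GruI GTTGAAT/2: at [12, 107, 153, 210] ⇒ [14, 109, 155, 212]
  QalIV AGGG/3: at [32, 51, 73, 129, 137, 165, 187] ⇒ [35, 54, 76, 132, 140, 168, 190]
  KluIII GAATCGG/1: at [0, 94] ⇒ [1, 95]
  IvoV TCGCAA/3: at [63, 80, 88, 172, 201, 252] ⇒ [66, 83, 91, 175, 204, 255]

All cut coordinates (distinct, sorted): [1, 14, 22, 35, 54, 66, 76, 83, 91, 95, 109, 132, 140, 155, 168, 175, 179, 190, 194, 204, 212, 221, 230, 243, 255]

Fragments:
  [0,1): 1 bp
  [1,14): 13 bp
  [14,22): 8 bp
  [22,35): 13 bp
  [35,54): 19 bp
  [54,66): 12 bp
  [66,76): 10 bp
  [76,83): 7 bp
  [83,91): 8 bp
  [91,95): 4 bp
  [95,109): 14 bp
  [109,132): 23 bp
  [132,140): 8 bp
  [140,155): 15 bp
  [155,168): 13 bp
  [168,175): 7 bp
  [175,179): 4 bp
  [179,190): 11 bp
  [190,194): 4 bp
  [194,204): 10 bp
  [204,212): 8 bp
  [212,221): 9 bp
  [221,230): 9 bp
  [230,243): 13 bp
  [243,255): 12 bp
  [255,261): 6 bp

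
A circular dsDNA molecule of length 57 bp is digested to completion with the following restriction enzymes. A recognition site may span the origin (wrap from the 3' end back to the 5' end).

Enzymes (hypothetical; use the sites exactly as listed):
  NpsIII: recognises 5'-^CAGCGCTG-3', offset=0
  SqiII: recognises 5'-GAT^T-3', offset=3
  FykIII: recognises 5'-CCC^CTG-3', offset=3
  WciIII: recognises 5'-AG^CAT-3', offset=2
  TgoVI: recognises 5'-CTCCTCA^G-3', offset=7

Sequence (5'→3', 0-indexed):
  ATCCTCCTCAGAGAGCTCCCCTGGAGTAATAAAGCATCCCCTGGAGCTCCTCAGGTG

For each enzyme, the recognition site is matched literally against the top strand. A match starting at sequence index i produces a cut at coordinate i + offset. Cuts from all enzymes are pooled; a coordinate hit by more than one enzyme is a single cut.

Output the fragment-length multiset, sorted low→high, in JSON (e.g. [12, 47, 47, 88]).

[6,10,13,14,14]

Scan for sites:
  NpsIII (CAGCGCTG, off=0): no sites
  SqiII (GATT, off=3): no sites
  FykIII CCCCTG/3: at [17, 37] ⇒ [20, 40]
  WciIII AGCAT/2: at [32] ⇒ [34]
  TgoVI CTCCTCAG/7: at [3, 46] ⇒ [10, 53]

All cut coordinates (distinct, sorted): [10, 20, 34, 40, 53]

Fragment lengths:
  10→20: 10 bp
  20→34: 14 bp
  34→40: 6 bp
  40→53: 13 bp
  53→10 (wrap): 57-53+10 = 14 bp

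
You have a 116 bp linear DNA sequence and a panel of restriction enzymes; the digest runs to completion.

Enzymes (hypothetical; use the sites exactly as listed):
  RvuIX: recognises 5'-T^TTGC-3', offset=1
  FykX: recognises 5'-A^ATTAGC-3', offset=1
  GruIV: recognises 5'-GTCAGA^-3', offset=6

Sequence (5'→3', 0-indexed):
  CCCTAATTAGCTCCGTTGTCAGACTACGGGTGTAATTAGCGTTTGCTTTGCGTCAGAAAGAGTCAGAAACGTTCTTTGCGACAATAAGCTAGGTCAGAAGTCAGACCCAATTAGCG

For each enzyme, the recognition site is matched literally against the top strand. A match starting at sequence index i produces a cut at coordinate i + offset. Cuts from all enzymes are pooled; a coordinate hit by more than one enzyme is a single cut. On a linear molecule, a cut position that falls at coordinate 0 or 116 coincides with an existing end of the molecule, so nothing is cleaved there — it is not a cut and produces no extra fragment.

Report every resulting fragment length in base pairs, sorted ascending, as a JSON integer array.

[4,5,5,7,7,8,8,10,10,11,18,23]

Site scan:
  RvuIX TTTGC/1: at [41, 46, 74] ⇒ [42, 47, 75]
  FykX AATTAGC/1: at [4, 33, 108] ⇒ [5, 34, 109]
  GruIV GTCAGA/6: at [17, 51, 61, 92, 99] ⇒ [23, 57, 67, 98, 105]

Pooled cuts: [5, 23, 34, 42, 47, 57, 67, 75, 98, 105, 109]

Fragment lengths:
  [0,5): 5 bp
  [5,23): 18 bp
  [23,34): 11 bp
  [34,42): 8 bp
  [42,47): 5 bp
  [47,57): 10 bp
  [57,67): 10 bp
  [67,75): 8 bp
  [75,98): 23 bp
  [98,105): 7 bp
  [105,109): 4 bp
  [109,116): 7 bp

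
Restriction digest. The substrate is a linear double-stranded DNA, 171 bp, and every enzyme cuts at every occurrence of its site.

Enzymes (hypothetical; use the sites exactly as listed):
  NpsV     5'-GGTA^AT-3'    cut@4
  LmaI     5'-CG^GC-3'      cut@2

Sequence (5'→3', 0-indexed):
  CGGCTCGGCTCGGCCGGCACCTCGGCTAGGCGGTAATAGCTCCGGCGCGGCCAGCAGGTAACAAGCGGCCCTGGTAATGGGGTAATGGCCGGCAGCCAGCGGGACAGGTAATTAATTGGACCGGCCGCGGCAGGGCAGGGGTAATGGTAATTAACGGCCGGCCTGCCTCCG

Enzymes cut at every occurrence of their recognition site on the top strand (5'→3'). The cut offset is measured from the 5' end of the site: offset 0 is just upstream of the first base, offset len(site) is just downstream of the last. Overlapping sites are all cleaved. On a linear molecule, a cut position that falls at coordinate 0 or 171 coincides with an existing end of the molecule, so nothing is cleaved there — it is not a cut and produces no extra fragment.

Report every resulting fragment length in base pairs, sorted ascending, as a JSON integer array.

Site scan:
  NpsV (GGTAAT, off=4): starts [31, 72, 80, 106, 139, 145] → cuts [35, 76, 84, 110, 143, 149]
  LmaI (CGGC, off=2): starts [0, 5, 10, 14, 22, 42, 47, 65, 89, 121, 127, 154, 158] → cuts [2, 7, 12, 16, 24, 44, 49, 67, 91, 123, 129, 156, 160]

All cut coordinates (distinct, sorted): [2, 7, 12, 16, 24, 35, 44, 49, 67, 76, 84, 91, 110, 123, 129, 143, 149, 156, 160]

Fragments:
  [0,2): 2 bp
  [2,7): 5 bp
  [7,12): 5 bp
  [12,16): 4 bp
  [16,24): 8 bp
  [24,35): 11 bp
  [35,44): 9 bp
  [44,49): 5 bp
  [49,67): 18 bp
  [67,76): 9 bp
  [76,84): 8 bp
  [84,91): 7 bp
  [91,110): 19 bp
  [110,123): 13 bp
  [123,129): 6 bp
  [129,143): 14 bp
  [143,149): 6 bp
  [149,156): 7 bp
  [156,160): 4 bp
  [160,171): 11 bp

[2,4,4,5,5,5,6,6,7,7,8,8,9,9,11,11,13,14,18,19]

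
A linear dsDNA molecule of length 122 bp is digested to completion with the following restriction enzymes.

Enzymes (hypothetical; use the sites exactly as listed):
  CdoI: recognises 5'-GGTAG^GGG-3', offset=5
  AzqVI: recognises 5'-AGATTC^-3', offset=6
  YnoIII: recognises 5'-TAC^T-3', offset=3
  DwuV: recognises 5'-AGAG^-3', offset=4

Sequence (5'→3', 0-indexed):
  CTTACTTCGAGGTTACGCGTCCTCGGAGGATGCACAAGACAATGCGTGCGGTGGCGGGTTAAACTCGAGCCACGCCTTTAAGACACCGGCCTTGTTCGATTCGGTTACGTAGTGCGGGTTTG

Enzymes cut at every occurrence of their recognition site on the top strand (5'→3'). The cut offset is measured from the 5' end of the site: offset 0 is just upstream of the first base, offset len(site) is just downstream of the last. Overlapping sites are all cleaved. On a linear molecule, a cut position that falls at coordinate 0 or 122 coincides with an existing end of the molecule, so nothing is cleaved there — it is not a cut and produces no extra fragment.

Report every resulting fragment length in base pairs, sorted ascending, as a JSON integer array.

[5,117]

Per-enzyme occurrences:
  CdoI (GGTAGGGG, off=5): no sites
  AzqVI (AGATTC, off=6): no sites
  YnoIII TACT/3: at [2] ⇒ [5]
  DwuV (AGAG, off=4): no sites

All cut coordinates (distinct, sorted): [5]

Fragment lengths:
  [0,5): 5 bp
  [5,122): 117 bp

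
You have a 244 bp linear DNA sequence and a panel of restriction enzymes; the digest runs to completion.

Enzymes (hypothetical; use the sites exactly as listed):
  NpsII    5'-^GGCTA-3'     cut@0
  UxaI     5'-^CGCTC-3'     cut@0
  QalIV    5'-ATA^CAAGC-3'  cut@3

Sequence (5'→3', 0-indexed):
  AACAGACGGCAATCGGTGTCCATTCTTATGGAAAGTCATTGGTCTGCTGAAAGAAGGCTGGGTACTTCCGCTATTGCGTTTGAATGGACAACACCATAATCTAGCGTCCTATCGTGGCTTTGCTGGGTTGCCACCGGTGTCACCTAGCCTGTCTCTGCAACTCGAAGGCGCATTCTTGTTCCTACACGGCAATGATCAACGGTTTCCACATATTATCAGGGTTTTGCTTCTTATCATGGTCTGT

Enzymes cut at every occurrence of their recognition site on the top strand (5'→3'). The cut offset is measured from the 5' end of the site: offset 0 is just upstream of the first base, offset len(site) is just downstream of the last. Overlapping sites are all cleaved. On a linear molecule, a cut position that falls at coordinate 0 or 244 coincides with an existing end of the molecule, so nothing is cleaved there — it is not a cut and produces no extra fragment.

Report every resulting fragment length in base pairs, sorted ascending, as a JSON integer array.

Site scan:
  NpsII (GGCTA, off=0): no sites
  UxaI (CGCTC, off=0): no sites
  QalIV (ATACAAGC, off=3): no sites

All cut coordinates (distinct, sorted): ∅

Fragment lengths:
  no cuts → one linear fragment of 244 bp

[244]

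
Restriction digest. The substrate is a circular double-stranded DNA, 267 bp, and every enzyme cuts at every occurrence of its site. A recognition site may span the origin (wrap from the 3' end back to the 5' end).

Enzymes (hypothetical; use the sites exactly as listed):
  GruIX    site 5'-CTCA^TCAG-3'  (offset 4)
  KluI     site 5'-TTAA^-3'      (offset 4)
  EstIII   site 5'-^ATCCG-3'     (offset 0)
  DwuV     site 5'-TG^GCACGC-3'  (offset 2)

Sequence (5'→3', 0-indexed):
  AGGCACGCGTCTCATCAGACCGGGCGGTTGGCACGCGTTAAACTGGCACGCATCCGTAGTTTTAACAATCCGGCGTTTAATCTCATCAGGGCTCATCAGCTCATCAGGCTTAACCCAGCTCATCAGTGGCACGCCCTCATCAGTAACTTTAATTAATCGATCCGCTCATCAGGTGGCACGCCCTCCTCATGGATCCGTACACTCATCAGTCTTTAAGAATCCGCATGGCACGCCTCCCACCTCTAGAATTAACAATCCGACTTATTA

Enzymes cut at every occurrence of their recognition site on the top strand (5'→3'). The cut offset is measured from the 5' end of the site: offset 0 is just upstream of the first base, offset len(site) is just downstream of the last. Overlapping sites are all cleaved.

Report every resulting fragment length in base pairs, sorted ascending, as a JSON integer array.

[2,2,2,3,4,4,5,6,6,7,8,9,9,9,10,10,11,11,11,13,13,13,13,14,14,16,17,25]

Per-enzyme occurrences:
  GruIX (CTCATCAG, off=4): starts [10, 81, 91, 99, 118, 135, 164, 201] → cuts [14, 85, 95, 103, 122, 139, 168, 205]
  KluI (TTAA, off=4): starts [37, 61, 76, 109, 148, 152, 212, 248, 264] → cuts [1, 41, 65, 80, 113, 152, 156, 216, 252]
  EstIII (ATCCG, off=0): starts [51, 67, 159, 192, 218, 254] → cuts [51, 67, 159, 192, 218, 254]
  DwuV (TGGCACGC, off=2): starts [28, 43, 126, 173, 225] → cuts [30, 45, 128, 175, 227]

Pooled cuts: [1, 14, 30, 41, 45, 51, 65, 67, 80, 85, 95, 103, 113, 122, 128, 139, 152, 156, 159, 168, 175, 192, 205, 216, 218, 227, 252, 254]

Fragments:
  1→14: 13 bp
  14→30: 16 bp
  30→41: 11 bp
  41→45: 4 bp
  45→51: 6 bp
  51→65: 14 bp
  65→67: 2 bp
  67→80: 13 bp
  80→85: 5 bp
  85→95: 10 bp
  95→103: 8 bp
  103→113: 10 bp
  113→122: 9 bp
  122→128: 6 bp
  128→139: 11 bp
  139→152: 13 bp
  152→156: 4 bp
  156→159: 3 bp
  159→168: 9 bp
  168→175: 7 bp
  175→192: 17 bp
  192→205: 13 bp
  205→216: 11 bp
  216→218: 2 bp
  218→227: 9 bp
  227→252: 25 bp
  252→254: 2 bp
  254→1 (wrap): 267-254+1 = 14 bp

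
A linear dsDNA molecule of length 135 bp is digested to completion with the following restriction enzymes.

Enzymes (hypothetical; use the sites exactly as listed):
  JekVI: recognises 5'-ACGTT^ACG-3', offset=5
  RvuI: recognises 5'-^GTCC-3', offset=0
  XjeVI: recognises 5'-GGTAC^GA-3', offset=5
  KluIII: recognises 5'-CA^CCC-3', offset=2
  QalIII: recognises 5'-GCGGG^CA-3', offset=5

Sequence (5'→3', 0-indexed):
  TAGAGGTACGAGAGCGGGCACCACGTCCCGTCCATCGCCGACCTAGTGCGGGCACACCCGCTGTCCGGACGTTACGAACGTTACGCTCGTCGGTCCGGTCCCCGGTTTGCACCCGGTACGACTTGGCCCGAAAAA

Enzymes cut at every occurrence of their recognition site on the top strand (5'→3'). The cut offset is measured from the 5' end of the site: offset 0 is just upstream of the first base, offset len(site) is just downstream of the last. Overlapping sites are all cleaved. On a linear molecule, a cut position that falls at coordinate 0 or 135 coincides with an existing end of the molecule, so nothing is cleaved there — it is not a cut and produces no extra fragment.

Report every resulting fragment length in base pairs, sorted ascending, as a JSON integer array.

Site scan:
  JekVI ACGTTACG/5: at [68, 77] ⇒ [73, 82]
  RvuI GTCC/0: at [24, 29, 62, 92, 97] ⇒ [24, 29, 62, 92, 97]
  XjeVI GGTACGA/5: at [4, 114] ⇒ [9, 119]
  KluIII CACCC/2: at [54, 109] ⇒ [56, 111]
  QalIII GCGGGCA/5: at [13, 47] ⇒ [18, 52]

All cut coordinates (distinct, sorted): [9, 18, 24, 29, 52, 56, 62, 73, 82, 92, 97, 111, 119]

Fragment lengths:
  [0,9): 9 bp
  [9,18): 9 bp
  [18,24): 6 bp
  [24,29): 5 bp
  [29,52): 23 bp
  [52,56): 4 bp
  [56,62): 6 bp
  [62,73): 11 bp
  [73,82): 9 bp
  [82,92): 10 bp
  [92,97): 5 bp
  [97,111): 14 bp
  [111,119): 8 bp
  [119,135): 16 bp

[4,5,5,6,6,8,9,9,9,10,11,14,16,23]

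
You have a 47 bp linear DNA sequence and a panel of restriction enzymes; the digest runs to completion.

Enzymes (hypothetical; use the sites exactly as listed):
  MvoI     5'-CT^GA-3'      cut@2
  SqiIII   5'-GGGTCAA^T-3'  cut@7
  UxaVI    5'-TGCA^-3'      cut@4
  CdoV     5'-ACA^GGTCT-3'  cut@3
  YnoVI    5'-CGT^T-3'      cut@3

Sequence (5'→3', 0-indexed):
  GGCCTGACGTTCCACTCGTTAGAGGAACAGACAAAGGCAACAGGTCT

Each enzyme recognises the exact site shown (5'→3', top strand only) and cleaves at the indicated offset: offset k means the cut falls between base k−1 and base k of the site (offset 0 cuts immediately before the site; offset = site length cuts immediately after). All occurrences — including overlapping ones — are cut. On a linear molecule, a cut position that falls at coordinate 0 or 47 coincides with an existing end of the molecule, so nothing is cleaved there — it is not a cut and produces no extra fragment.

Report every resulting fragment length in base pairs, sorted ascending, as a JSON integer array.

Per-enzyme occurrences:
  MvoI (CTGA, off=2): starts [3] → cuts [5]
  SqiIII (GGGTCAAT, off=7): no sites
  UxaVI (TGCA, off=4): no sites
  CdoV (ACAGGTCT, off=3): starts [39] → cuts [42]
  YnoVI (CGTT, off=3): starts [7, 16] → cuts [10, 19]

All cut coordinates (distinct, sorted): [5, 10, 19, 42]

Fragment lengths:
  [0,5): 5 bp
  [5,10): 5 bp
  [10,19): 9 bp
  [19,42): 23 bp
  [42,47): 5 bp

[5,5,5,9,23]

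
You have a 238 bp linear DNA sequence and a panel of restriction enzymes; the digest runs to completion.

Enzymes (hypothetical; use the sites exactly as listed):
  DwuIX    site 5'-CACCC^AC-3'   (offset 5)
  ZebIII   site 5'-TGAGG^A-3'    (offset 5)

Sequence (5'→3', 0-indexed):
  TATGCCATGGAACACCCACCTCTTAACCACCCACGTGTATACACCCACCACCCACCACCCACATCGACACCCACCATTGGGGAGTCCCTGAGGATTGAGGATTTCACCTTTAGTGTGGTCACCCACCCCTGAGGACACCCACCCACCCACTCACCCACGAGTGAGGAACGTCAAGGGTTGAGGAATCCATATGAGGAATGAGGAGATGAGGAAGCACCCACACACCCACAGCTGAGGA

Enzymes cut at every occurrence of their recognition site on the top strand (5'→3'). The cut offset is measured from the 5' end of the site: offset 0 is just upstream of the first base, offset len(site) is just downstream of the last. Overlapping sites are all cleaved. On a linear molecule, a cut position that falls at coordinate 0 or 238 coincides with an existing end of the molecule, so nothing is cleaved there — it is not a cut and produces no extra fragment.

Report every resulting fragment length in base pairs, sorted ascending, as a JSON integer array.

Scan for sites:
  DwuIX CACCCAC/5: at [12, 27, 41, 48, 55, 67, 119, 135, 139, 143, 151, 214, 222] ⇒ [17, 32, 46, 53, 60, 72, 124, 140, 144, 148, 156, 219, 227]
  ZebIII TGAGGA/5: at [88, 95, 129, 161, 178, 191, 198, 206, 232] ⇒ [93, 100, 134, 166, 183, 196, 203, 211, 237]

All cut coordinates (distinct, sorted): [17, 32, 46, 53, 60, 72, 93, 100, 124, 134, 140, 144, 148, 156, 166, 183, 196, 203, 211, 219, 227, 237]

Fragments:
  [0,17): 17 bp
  [17,32): 15 bp
  [32,46): 14 bp
  [46,53): 7 bp
  [53,60): 7 bp
  [60,72): 12 bp
  [72,93): 21 bp
  [93,100): 7 bp
  [100,124): 24 bp
  [124,134): 10 bp
  [134,140): 6 bp
  [140,144): 4 bp
  [144,148): 4 bp
  [148,156): 8 bp
  [156,166): 10 bp
  [166,183): 17 bp
  [183,196): 13 bp
  [196,203): 7 bp
  [203,211): 8 bp
  [211,219): 8 bp
  [219,227): 8 bp
  [227,237): 10 bp
  [237,238): 1 bp

[1,4,4,6,7,7,7,7,8,8,8,8,10,10,10,12,13,14,15,17,17,21,24]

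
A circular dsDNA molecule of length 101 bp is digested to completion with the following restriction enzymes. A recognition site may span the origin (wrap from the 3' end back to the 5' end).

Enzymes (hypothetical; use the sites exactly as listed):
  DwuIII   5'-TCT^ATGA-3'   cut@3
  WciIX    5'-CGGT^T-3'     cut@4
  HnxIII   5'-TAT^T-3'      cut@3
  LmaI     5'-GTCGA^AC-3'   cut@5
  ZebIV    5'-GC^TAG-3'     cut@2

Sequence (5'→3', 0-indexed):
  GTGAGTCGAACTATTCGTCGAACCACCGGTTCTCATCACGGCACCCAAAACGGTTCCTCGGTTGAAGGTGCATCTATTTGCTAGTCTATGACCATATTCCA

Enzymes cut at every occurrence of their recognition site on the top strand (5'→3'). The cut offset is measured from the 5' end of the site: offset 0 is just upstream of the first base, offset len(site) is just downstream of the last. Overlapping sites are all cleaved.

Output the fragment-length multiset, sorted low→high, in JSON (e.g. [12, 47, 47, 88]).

[4,5,6,7,8,9,10,13,15,24]

Scan for sites:
  DwuIII TCTATGA/3: at [84] ⇒ [87]
  WciIX CGGTT/4: at [26, 50, 58] ⇒ [30, 54, 62]
  HnxIII TATT/3: at [11, 74, 94] ⇒ [14, 77, 97]
  LmaI GTCGAAC/5: at [4, 16] ⇒ [9, 21]
  ZebIV GCTAG/2: at [79] ⇒ [81]

Pooled cuts: [9, 14, 21, 30, 54, 62, 77, 81, 87, 97]

Fragment lengths:
  9→14: 5 bp
  14→21: 7 bp
  21→30: 9 bp
  30→54: 24 bp
  54→62: 8 bp
  62→77: 15 bp
  77→81: 4 bp
  81→87: 6 bp
  87→97: 10 bp
  97→9 (wrap): 101-97+9 = 13 bp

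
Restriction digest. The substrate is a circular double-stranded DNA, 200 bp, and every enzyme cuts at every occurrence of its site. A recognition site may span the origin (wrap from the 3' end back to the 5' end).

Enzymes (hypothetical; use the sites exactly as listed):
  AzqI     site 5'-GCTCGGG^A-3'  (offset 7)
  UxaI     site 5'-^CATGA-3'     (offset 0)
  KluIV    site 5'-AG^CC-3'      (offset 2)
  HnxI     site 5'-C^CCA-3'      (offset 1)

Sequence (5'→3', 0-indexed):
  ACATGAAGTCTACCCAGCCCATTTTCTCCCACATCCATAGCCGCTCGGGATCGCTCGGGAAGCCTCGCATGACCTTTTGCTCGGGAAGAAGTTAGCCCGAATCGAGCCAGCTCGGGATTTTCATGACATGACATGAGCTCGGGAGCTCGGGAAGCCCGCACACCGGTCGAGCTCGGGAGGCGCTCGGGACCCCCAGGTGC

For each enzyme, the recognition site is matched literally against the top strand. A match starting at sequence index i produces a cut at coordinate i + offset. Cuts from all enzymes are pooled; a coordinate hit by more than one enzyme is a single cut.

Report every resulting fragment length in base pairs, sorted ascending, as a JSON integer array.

Site scan:
  AzqI (GCTCGGGA, off=7): starts [42, 52, 78, 109, 136, 144, 170, 181] → cuts [49, 59, 85, 116, 143, 151, 177, 188]
  UxaI (CATGA, off=0): starts [1, 67, 121, 126, 131] → cuts [1, 67, 121, 126, 131]
  KluIV (AGCC, off=2): starts [15, 38, 60, 93, 104, 152] → cuts [17, 40, 62, 95, 106, 154]
  HnxI (CCCA, off=1): starts [12, 17, 27, 191] → cuts [13, 18, 28, 192]

Pooled cuts: [1, 13, 17, 18, 28, 40, 49, 59, 62, 67, 85, 95, 106, 116, 121, 126, 131, 143, 151, 154, 177, 188, 192]

Fragments:
  1→13: 12 bp
  13→17: 4 bp
  17→18: 1 bp
  18→28: 10 bp
  28→40: 12 bp
  40→49: 9 bp
  49→59: 10 bp
  59→62: 3 bp
  62→67: 5 bp
  67→85: 18 bp
  85→95: 10 bp
  95→106: 11 bp
  106→116: 10 bp
  116→121: 5 bp
  121→126: 5 bp
  126→131: 5 bp
  131→143: 12 bp
  143→151: 8 bp
  151→154: 3 bp
  154→177: 23 bp
  177→188: 11 bp
  188→192: 4 bp
  192→1 (wrap): 200-192+1 = 9 bp

[1,3,3,4,4,5,5,5,5,8,9,9,10,10,10,10,11,11,12,12,12,18,23]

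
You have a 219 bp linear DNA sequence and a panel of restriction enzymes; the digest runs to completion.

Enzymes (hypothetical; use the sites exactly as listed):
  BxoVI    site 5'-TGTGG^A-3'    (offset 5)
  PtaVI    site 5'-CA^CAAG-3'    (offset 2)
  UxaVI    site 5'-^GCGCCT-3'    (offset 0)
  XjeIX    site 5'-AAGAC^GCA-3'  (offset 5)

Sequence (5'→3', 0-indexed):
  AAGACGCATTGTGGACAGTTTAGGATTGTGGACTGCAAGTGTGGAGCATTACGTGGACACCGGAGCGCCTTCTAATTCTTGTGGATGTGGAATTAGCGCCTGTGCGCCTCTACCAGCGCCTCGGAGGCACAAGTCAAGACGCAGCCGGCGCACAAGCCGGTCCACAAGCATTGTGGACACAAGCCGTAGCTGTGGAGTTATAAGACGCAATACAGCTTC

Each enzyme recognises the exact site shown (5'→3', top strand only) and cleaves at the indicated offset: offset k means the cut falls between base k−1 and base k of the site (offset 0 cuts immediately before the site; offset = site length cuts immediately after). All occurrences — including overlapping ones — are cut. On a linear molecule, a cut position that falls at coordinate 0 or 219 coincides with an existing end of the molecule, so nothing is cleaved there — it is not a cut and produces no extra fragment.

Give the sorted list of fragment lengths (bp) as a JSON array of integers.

[3,5,5,6,8,9,11,11,12,12,12,12,13,13,14,16,17,20,20]

Per-enzyme occurrences:
  BxoVI (TGTGGA, off=5): starts [9, 26, 39, 79, 85, 171, 190] → cuts [14, 31, 44, 84, 90, 176, 195]
  PtaVI (CACAAG, off=2): starts [127, 150, 162, 177] → cuts [129, 152, 164, 179]
  UxaVI (GCGCCT, off=0): starts [64, 95, 103, 115] → cuts [64, 95, 103, 115]
  XjeIX (AAGACGCA, off=5): starts [0, 135, 201] → cuts [5, 140, 206]

Pooled cuts: [5, 14, 31, 44, 64, 84, 90, 95, 103, 115, 129, 140, 152, 164, 176, 179, 195, 206]

Fragment lengths:
  [0,5): 5 bp
  [5,14): 9 bp
  [14,31): 17 bp
  [31,44): 13 bp
  [44,64): 20 bp
  [64,84): 20 bp
  [84,90): 6 bp
  [90,95): 5 bp
  [95,103): 8 bp
  [103,115): 12 bp
  [115,129): 14 bp
  [129,140): 11 bp
  [140,152): 12 bp
  [152,164): 12 bp
  [164,176): 12 bp
  [176,179): 3 bp
  [179,195): 16 bp
  [195,206): 11 bp
  [206,219): 13 bp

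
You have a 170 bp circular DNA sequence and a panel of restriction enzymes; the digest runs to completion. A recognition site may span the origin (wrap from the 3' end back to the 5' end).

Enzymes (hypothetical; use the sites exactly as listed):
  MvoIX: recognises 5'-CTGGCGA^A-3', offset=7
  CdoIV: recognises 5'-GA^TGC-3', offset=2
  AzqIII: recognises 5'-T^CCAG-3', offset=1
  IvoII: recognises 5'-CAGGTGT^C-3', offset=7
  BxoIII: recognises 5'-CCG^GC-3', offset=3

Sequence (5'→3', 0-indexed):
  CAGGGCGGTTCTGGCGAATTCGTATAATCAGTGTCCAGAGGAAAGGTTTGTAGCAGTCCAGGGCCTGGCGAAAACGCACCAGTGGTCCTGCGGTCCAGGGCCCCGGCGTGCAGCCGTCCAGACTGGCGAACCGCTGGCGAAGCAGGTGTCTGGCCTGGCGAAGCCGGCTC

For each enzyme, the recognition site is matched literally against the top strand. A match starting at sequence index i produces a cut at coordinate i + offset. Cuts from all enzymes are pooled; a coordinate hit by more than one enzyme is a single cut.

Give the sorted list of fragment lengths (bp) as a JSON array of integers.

Site scan:
  MvoIX (CTGGCGAA, off=7): starts [10, 64, 122, 133, 154] → cuts [17, 71, 129, 140, 161]
  CdoIV (GATGC, off=2): no sites
  AzqIII (TCCAG, off=1): starts [33, 56, 93, 116, 168] → cuts [34, 57, 94, 117, 169]
  IvoII (CAGGTGTC, off=7): starts [142] → cuts [149]
  BxoIII (CCGGC, off=3): starts [102, 163] → cuts [105, 166]

All cut coordinates (distinct, sorted): [17, 34, 57, 71, 94, 105, 117, 129, 140, 149, 161, 166, 169]

Fragment lengths:
  17→34: 17 bp
  34→57: 23 bp
  57→71: 14 bp
  71→94: 23 bp
  94→105: 11 bp
  105→117: 12 bp
  117→129: 12 bp
  129→140: 11 bp
  140→149: 9 bp
  149→161: 12 bp
  161→166: 5 bp
  166→169: 3 bp
  169→17 (wrap): 170-169+17 = 18 bp

[3,5,9,11,11,12,12,12,14,17,18,23,23]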